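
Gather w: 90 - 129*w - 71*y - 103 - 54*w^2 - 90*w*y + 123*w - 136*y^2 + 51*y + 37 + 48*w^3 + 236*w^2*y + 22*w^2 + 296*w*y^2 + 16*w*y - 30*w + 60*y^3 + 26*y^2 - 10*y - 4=48*w^3 + w^2*(236*y - 32) + w*(296*y^2 - 74*y - 36) + 60*y^3 - 110*y^2 - 30*y + 20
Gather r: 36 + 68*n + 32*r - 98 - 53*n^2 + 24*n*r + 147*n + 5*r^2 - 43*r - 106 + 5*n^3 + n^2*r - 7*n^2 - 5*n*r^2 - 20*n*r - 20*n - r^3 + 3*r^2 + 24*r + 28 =5*n^3 - 60*n^2 + 195*n - r^3 + r^2*(8 - 5*n) + r*(n^2 + 4*n + 13) - 140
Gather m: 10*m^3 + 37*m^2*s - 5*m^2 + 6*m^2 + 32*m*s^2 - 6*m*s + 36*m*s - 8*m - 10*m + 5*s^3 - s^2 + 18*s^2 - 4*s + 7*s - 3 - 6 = 10*m^3 + m^2*(37*s + 1) + m*(32*s^2 + 30*s - 18) + 5*s^3 + 17*s^2 + 3*s - 9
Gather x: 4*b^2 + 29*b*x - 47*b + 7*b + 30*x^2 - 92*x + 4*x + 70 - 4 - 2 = 4*b^2 - 40*b + 30*x^2 + x*(29*b - 88) + 64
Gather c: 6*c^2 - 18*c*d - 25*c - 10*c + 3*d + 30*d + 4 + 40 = 6*c^2 + c*(-18*d - 35) + 33*d + 44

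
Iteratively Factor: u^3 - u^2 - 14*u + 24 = (u - 3)*(u^2 + 2*u - 8) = (u - 3)*(u - 2)*(u + 4)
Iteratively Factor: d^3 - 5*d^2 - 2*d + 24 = (d - 4)*(d^2 - d - 6) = (d - 4)*(d + 2)*(d - 3)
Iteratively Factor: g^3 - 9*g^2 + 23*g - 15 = (g - 1)*(g^2 - 8*g + 15) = (g - 5)*(g - 1)*(g - 3)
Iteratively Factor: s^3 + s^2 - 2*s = (s + 2)*(s^2 - s) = s*(s + 2)*(s - 1)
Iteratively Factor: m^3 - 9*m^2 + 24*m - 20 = (m - 2)*(m^2 - 7*m + 10) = (m - 2)^2*(m - 5)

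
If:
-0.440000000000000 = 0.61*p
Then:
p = -0.72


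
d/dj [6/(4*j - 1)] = -24/(4*j - 1)^2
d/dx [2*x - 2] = 2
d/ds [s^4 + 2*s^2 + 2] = 4*s*(s^2 + 1)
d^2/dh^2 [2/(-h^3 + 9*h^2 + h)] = 4*(3*h*(h - 3)*(-h^2 + 9*h + 1) + (-3*h^2 + 18*h + 1)^2)/(h^3*(-h^2 + 9*h + 1)^3)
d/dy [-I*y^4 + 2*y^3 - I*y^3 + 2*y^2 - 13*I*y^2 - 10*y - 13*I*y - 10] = -4*I*y^3 + y^2*(6 - 3*I) + y*(4 - 26*I) - 10 - 13*I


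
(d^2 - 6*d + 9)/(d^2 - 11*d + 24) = (d - 3)/(d - 8)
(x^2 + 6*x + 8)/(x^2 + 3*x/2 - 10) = 2*(x + 2)/(2*x - 5)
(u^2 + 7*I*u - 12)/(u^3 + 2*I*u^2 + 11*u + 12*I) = (u + 3*I)/(u^2 - 2*I*u + 3)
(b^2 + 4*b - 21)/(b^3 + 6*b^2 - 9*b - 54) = (b + 7)/(b^2 + 9*b + 18)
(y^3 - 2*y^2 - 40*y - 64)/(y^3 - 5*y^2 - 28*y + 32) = (y + 2)/(y - 1)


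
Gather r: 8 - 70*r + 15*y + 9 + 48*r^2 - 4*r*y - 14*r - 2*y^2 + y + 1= 48*r^2 + r*(-4*y - 84) - 2*y^2 + 16*y + 18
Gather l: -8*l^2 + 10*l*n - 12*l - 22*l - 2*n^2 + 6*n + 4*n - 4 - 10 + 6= -8*l^2 + l*(10*n - 34) - 2*n^2 + 10*n - 8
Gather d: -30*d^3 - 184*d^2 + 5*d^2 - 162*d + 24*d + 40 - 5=-30*d^3 - 179*d^2 - 138*d + 35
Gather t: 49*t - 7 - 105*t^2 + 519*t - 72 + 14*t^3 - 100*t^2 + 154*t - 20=14*t^3 - 205*t^2 + 722*t - 99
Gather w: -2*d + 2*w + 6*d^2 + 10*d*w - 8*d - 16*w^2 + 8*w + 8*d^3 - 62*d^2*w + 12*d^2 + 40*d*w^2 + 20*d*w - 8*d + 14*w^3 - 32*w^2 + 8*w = 8*d^3 + 18*d^2 - 18*d + 14*w^3 + w^2*(40*d - 48) + w*(-62*d^2 + 30*d + 18)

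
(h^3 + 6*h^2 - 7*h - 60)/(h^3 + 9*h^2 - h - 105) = (h + 4)/(h + 7)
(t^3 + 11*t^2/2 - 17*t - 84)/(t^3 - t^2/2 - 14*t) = (t + 6)/t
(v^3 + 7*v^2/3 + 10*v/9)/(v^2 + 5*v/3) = v + 2/3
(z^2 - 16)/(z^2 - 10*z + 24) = (z + 4)/(z - 6)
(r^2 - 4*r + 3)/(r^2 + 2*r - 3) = (r - 3)/(r + 3)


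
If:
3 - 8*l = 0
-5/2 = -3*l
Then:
No Solution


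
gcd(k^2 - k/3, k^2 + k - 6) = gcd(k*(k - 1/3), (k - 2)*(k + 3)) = 1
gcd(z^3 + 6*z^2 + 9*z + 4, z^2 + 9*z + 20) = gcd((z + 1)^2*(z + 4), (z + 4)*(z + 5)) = z + 4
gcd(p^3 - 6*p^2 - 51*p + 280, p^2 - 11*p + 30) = p - 5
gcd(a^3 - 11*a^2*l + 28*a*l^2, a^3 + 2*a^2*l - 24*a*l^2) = a^2 - 4*a*l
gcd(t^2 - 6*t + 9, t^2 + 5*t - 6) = 1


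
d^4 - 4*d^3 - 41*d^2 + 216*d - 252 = (d - 6)*(d - 3)*(d - 2)*(d + 7)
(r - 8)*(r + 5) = r^2 - 3*r - 40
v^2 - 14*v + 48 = (v - 8)*(v - 6)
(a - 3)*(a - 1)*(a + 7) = a^3 + 3*a^2 - 25*a + 21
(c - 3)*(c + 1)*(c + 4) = c^3 + 2*c^2 - 11*c - 12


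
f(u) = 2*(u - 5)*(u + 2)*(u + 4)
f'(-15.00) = 1246.00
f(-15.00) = -5720.00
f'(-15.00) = 1246.00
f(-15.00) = -5720.00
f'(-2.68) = -11.63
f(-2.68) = 13.79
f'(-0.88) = -42.87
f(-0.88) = -41.09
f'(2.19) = -6.46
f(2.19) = -145.76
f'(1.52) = -24.06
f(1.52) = -135.24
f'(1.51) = -24.28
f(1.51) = -134.99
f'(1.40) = -26.64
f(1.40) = -132.19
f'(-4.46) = 57.51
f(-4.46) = -21.41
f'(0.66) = -38.75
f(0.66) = -107.59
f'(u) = 2*(u - 5)*(u + 2) + 2*(u - 5)*(u + 4) + 2*(u + 2)*(u + 4)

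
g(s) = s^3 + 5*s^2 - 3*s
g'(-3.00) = -6.00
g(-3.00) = 27.00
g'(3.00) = 54.00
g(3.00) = 63.00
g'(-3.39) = -2.42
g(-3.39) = 28.67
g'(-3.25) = -3.81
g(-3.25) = 28.23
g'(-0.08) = -3.78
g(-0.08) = 0.27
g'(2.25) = 34.69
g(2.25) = 29.95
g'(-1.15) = -10.53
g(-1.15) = 8.54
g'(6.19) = 173.85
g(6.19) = 410.19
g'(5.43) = 139.75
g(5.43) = 291.24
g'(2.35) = 37.07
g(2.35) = 33.54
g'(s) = 3*s^2 + 10*s - 3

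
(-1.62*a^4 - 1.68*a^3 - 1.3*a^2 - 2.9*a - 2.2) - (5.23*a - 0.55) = -1.62*a^4 - 1.68*a^3 - 1.3*a^2 - 8.13*a - 1.65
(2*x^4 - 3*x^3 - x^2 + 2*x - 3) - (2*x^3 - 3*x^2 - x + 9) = 2*x^4 - 5*x^3 + 2*x^2 + 3*x - 12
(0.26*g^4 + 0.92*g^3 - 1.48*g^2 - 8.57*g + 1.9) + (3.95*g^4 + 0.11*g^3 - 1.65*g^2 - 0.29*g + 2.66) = 4.21*g^4 + 1.03*g^3 - 3.13*g^2 - 8.86*g + 4.56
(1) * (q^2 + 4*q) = q^2 + 4*q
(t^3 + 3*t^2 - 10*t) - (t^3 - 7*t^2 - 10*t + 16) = 10*t^2 - 16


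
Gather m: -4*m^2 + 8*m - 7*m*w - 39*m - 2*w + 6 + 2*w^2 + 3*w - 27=-4*m^2 + m*(-7*w - 31) + 2*w^2 + w - 21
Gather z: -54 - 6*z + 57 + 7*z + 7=z + 10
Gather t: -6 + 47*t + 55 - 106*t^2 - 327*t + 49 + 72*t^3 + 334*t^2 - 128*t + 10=72*t^3 + 228*t^2 - 408*t + 108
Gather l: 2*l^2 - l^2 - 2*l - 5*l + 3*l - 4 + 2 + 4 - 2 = l^2 - 4*l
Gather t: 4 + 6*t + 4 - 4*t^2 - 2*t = -4*t^2 + 4*t + 8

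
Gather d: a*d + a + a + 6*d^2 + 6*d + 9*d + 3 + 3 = 2*a + 6*d^2 + d*(a + 15) + 6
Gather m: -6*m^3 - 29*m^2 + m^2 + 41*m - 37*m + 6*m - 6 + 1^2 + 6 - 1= -6*m^3 - 28*m^2 + 10*m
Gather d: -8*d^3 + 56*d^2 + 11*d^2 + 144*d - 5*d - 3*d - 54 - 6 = -8*d^3 + 67*d^2 + 136*d - 60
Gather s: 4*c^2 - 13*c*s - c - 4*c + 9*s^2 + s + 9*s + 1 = 4*c^2 - 5*c + 9*s^2 + s*(10 - 13*c) + 1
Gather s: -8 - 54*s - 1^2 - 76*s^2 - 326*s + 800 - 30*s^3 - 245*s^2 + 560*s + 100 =-30*s^3 - 321*s^2 + 180*s + 891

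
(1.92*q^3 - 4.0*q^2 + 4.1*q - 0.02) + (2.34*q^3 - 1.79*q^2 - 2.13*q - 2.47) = 4.26*q^3 - 5.79*q^2 + 1.97*q - 2.49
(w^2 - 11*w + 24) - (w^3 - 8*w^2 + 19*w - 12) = -w^3 + 9*w^2 - 30*w + 36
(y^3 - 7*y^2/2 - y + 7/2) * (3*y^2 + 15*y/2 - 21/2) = 3*y^5 - 3*y^4 - 159*y^3/4 + 159*y^2/4 + 147*y/4 - 147/4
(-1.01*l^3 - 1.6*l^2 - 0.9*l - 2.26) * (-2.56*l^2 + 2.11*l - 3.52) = 2.5856*l^5 + 1.9649*l^4 + 2.4832*l^3 + 9.5186*l^2 - 1.6006*l + 7.9552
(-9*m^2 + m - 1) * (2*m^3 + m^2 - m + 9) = -18*m^5 - 7*m^4 + 8*m^3 - 83*m^2 + 10*m - 9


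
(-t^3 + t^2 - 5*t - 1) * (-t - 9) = t^4 + 8*t^3 - 4*t^2 + 46*t + 9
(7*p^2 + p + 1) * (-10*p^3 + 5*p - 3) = -70*p^5 - 10*p^4 + 25*p^3 - 16*p^2 + 2*p - 3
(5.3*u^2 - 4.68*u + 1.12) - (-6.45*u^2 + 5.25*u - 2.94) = 11.75*u^2 - 9.93*u + 4.06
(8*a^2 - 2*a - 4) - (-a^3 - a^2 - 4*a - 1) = a^3 + 9*a^2 + 2*a - 3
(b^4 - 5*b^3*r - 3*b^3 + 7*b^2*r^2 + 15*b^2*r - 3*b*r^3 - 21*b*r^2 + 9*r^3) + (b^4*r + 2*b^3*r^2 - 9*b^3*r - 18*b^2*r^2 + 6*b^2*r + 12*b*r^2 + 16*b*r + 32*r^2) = b^4*r + b^4 + 2*b^3*r^2 - 14*b^3*r - 3*b^3 - 11*b^2*r^2 + 21*b^2*r - 3*b*r^3 - 9*b*r^2 + 16*b*r + 9*r^3 + 32*r^2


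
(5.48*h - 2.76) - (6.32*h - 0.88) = -0.84*h - 1.88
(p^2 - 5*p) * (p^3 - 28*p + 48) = p^5 - 5*p^4 - 28*p^3 + 188*p^2 - 240*p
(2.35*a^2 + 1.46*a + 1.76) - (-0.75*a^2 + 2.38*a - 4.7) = 3.1*a^2 - 0.92*a + 6.46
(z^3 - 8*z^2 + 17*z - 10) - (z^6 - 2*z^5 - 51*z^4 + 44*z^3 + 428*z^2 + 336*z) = -z^6 + 2*z^5 + 51*z^4 - 43*z^3 - 436*z^2 - 319*z - 10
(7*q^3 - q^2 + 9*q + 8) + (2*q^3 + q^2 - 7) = 9*q^3 + 9*q + 1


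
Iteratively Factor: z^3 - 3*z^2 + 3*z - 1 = (z - 1)*(z^2 - 2*z + 1) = (z - 1)^2*(z - 1)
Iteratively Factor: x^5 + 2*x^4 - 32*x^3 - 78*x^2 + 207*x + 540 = (x + 3)*(x^4 - x^3 - 29*x^2 + 9*x + 180) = (x + 3)^2*(x^3 - 4*x^2 - 17*x + 60) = (x - 5)*(x + 3)^2*(x^2 + x - 12) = (x - 5)*(x - 3)*(x + 3)^2*(x + 4)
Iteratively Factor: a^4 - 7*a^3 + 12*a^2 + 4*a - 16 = (a + 1)*(a^3 - 8*a^2 + 20*a - 16) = (a - 4)*(a + 1)*(a^2 - 4*a + 4) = (a - 4)*(a - 2)*(a + 1)*(a - 2)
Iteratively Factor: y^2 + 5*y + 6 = (y + 3)*(y + 2)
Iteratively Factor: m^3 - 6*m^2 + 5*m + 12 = (m - 3)*(m^2 - 3*m - 4) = (m - 3)*(m + 1)*(m - 4)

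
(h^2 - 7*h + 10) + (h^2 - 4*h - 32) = 2*h^2 - 11*h - 22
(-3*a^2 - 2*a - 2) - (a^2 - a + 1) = -4*a^2 - a - 3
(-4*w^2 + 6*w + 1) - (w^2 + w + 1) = -5*w^2 + 5*w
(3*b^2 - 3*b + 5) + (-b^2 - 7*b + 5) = 2*b^2 - 10*b + 10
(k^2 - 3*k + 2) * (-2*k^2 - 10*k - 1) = -2*k^4 - 4*k^3 + 25*k^2 - 17*k - 2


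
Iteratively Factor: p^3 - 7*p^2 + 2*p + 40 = (p - 5)*(p^2 - 2*p - 8) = (p - 5)*(p - 4)*(p + 2)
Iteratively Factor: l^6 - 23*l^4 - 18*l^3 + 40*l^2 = (l)*(l^5 - 23*l^3 - 18*l^2 + 40*l) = l^2*(l^4 - 23*l^2 - 18*l + 40) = l^2*(l + 4)*(l^3 - 4*l^2 - 7*l + 10) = l^2*(l + 2)*(l + 4)*(l^2 - 6*l + 5) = l^2*(l - 5)*(l + 2)*(l + 4)*(l - 1)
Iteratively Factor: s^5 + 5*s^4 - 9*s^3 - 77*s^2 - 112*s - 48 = (s + 4)*(s^4 + s^3 - 13*s^2 - 25*s - 12) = (s + 3)*(s + 4)*(s^3 - 2*s^2 - 7*s - 4) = (s + 1)*(s + 3)*(s + 4)*(s^2 - 3*s - 4) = (s - 4)*(s + 1)*(s + 3)*(s + 4)*(s + 1)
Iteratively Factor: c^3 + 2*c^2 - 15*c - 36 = (c + 3)*(c^2 - c - 12) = (c + 3)^2*(c - 4)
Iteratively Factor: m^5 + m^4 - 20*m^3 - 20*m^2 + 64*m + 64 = (m + 2)*(m^4 - m^3 - 18*m^2 + 16*m + 32) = (m - 2)*(m + 2)*(m^3 + m^2 - 16*m - 16) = (m - 2)*(m + 1)*(m + 2)*(m^2 - 16) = (m - 2)*(m + 1)*(m + 2)*(m + 4)*(m - 4)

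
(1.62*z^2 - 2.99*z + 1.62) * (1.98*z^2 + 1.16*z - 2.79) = 3.2076*z^4 - 4.041*z^3 - 4.7806*z^2 + 10.2213*z - 4.5198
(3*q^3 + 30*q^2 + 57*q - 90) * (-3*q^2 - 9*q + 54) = -9*q^5 - 117*q^4 - 279*q^3 + 1377*q^2 + 3888*q - 4860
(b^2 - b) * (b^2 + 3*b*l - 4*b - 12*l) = b^4 + 3*b^3*l - 5*b^3 - 15*b^2*l + 4*b^2 + 12*b*l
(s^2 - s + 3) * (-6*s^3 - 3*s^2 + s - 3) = -6*s^5 + 3*s^4 - 14*s^3 - 13*s^2 + 6*s - 9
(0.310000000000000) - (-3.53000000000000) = 3.84000000000000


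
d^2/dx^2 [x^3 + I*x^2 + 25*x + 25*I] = 6*x + 2*I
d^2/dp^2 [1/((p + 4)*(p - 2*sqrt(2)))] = 2*((p + 4)^2 + (p + 4)*(p - 2*sqrt(2)) + (p - 2*sqrt(2))^2)/((p + 4)^3*(p - 2*sqrt(2))^3)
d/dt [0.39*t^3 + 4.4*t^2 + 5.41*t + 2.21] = 1.17*t^2 + 8.8*t + 5.41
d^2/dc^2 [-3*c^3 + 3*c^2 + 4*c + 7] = 6 - 18*c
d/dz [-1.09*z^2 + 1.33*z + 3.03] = 1.33 - 2.18*z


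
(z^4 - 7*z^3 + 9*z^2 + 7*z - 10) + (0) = z^4 - 7*z^3 + 9*z^2 + 7*z - 10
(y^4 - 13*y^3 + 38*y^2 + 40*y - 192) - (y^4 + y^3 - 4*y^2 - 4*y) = -14*y^3 + 42*y^2 + 44*y - 192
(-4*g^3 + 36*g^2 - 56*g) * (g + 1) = -4*g^4 + 32*g^3 - 20*g^2 - 56*g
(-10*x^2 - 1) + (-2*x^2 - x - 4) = -12*x^2 - x - 5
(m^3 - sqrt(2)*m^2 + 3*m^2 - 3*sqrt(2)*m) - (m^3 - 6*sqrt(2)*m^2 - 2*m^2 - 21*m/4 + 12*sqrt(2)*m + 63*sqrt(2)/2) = 5*m^2 + 5*sqrt(2)*m^2 - 15*sqrt(2)*m + 21*m/4 - 63*sqrt(2)/2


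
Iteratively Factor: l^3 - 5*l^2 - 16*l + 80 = (l - 5)*(l^2 - 16) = (l - 5)*(l + 4)*(l - 4)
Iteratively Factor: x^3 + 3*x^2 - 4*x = (x + 4)*(x^2 - x) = (x - 1)*(x + 4)*(x)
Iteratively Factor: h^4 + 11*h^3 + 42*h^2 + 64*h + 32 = (h + 4)*(h^3 + 7*h^2 + 14*h + 8) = (h + 2)*(h + 4)*(h^2 + 5*h + 4) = (h + 2)*(h + 4)^2*(h + 1)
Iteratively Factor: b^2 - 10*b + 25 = (b - 5)*(b - 5)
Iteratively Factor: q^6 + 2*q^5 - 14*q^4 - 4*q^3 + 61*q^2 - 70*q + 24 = (q + 4)*(q^5 - 2*q^4 - 6*q^3 + 20*q^2 - 19*q + 6) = (q + 3)*(q + 4)*(q^4 - 5*q^3 + 9*q^2 - 7*q + 2) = (q - 1)*(q + 3)*(q + 4)*(q^3 - 4*q^2 + 5*q - 2) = (q - 1)^2*(q + 3)*(q + 4)*(q^2 - 3*q + 2) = (q - 1)^3*(q + 3)*(q + 4)*(q - 2)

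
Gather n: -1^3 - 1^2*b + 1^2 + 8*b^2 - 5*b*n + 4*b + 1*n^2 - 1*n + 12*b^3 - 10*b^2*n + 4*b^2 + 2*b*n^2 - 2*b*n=12*b^3 + 12*b^2 + 3*b + n^2*(2*b + 1) + n*(-10*b^2 - 7*b - 1)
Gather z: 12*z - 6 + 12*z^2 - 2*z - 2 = 12*z^2 + 10*z - 8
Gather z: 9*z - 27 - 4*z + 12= 5*z - 15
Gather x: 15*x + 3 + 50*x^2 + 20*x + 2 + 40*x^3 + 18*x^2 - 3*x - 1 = 40*x^3 + 68*x^2 + 32*x + 4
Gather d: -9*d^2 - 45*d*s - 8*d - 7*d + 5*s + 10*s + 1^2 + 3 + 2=-9*d^2 + d*(-45*s - 15) + 15*s + 6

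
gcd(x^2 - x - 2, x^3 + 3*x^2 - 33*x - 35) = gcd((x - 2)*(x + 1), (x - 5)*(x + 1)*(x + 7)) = x + 1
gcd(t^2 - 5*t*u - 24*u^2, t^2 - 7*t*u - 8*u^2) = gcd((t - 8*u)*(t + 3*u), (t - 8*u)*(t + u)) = t - 8*u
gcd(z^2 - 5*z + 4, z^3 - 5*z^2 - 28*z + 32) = z - 1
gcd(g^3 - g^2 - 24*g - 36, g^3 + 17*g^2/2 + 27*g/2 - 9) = g + 3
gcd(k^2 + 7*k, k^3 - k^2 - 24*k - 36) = 1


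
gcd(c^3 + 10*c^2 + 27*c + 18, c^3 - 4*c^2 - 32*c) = 1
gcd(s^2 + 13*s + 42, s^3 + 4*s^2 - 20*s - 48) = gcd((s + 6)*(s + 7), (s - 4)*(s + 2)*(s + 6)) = s + 6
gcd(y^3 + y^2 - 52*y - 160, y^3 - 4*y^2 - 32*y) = y^2 - 4*y - 32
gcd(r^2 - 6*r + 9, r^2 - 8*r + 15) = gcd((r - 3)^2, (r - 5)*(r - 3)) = r - 3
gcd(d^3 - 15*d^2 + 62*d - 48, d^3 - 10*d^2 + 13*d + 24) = d - 8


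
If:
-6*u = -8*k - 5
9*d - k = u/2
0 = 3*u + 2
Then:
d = -35/216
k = -9/8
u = -2/3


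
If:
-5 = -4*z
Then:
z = 5/4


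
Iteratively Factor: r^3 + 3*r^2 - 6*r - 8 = (r - 2)*(r^2 + 5*r + 4) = (r - 2)*(r + 4)*(r + 1)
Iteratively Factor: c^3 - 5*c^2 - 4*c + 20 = (c + 2)*(c^2 - 7*c + 10) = (c - 2)*(c + 2)*(c - 5)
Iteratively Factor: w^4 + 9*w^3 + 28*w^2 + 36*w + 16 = (w + 4)*(w^3 + 5*w^2 + 8*w + 4) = (w + 2)*(w + 4)*(w^2 + 3*w + 2) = (w + 1)*(w + 2)*(w + 4)*(w + 2)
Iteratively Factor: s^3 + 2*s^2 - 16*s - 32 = (s - 4)*(s^2 + 6*s + 8) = (s - 4)*(s + 2)*(s + 4)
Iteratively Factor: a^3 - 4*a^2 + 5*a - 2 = (a - 1)*(a^2 - 3*a + 2) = (a - 2)*(a - 1)*(a - 1)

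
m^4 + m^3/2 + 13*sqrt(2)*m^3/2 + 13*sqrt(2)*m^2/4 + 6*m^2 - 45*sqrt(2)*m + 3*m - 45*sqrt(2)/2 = (m + 1/2)*(m - 3*sqrt(2)/2)*(m + 3*sqrt(2))*(m + 5*sqrt(2))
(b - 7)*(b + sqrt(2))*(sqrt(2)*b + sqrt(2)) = sqrt(2)*b^3 - 6*sqrt(2)*b^2 + 2*b^2 - 12*b - 7*sqrt(2)*b - 14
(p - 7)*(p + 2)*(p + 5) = p^3 - 39*p - 70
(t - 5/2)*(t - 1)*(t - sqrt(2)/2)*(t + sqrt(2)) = t^4 - 7*t^3/2 + sqrt(2)*t^3/2 - 7*sqrt(2)*t^2/4 + 3*t^2/2 + 5*sqrt(2)*t/4 + 7*t/2 - 5/2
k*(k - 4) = k^2 - 4*k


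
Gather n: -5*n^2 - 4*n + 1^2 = -5*n^2 - 4*n + 1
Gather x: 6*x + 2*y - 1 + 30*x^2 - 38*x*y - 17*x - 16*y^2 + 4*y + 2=30*x^2 + x*(-38*y - 11) - 16*y^2 + 6*y + 1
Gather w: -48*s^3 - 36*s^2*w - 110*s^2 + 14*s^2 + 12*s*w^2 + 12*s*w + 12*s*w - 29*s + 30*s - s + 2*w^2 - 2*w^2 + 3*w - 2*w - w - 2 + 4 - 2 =-48*s^3 - 96*s^2 + 12*s*w^2 + w*(-36*s^2 + 24*s)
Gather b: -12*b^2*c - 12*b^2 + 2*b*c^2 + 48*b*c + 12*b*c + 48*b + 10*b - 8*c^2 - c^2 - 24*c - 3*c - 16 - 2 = b^2*(-12*c - 12) + b*(2*c^2 + 60*c + 58) - 9*c^2 - 27*c - 18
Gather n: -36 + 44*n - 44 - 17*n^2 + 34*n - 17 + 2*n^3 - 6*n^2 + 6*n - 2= 2*n^3 - 23*n^2 + 84*n - 99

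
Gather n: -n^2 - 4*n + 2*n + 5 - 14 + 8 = -n^2 - 2*n - 1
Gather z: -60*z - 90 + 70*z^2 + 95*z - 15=70*z^2 + 35*z - 105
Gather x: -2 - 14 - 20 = -36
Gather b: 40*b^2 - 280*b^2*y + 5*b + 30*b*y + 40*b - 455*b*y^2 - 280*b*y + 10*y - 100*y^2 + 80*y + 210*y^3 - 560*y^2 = b^2*(40 - 280*y) + b*(-455*y^2 - 250*y + 45) + 210*y^3 - 660*y^2 + 90*y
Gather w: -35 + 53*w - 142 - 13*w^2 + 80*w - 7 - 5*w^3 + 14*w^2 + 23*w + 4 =-5*w^3 + w^2 + 156*w - 180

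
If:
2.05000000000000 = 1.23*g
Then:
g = 1.67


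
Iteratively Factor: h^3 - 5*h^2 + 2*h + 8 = (h + 1)*(h^2 - 6*h + 8) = (h - 4)*(h + 1)*(h - 2)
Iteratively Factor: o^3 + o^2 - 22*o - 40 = (o - 5)*(o^2 + 6*o + 8) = (o - 5)*(o + 4)*(o + 2)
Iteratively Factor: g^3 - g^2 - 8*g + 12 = (g + 3)*(g^2 - 4*g + 4) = (g - 2)*(g + 3)*(g - 2)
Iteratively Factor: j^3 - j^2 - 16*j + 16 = (j - 4)*(j^2 + 3*j - 4) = (j - 4)*(j + 4)*(j - 1)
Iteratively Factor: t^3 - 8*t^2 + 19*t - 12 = (t - 4)*(t^2 - 4*t + 3) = (t - 4)*(t - 3)*(t - 1)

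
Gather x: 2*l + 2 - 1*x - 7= 2*l - x - 5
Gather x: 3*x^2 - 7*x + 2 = 3*x^2 - 7*x + 2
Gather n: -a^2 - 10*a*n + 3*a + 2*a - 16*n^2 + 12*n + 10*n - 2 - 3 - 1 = -a^2 + 5*a - 16*n^2 + n*(22 - 10*a) - 6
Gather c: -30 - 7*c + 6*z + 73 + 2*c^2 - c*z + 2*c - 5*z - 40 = 2*c^2 + c*(-z - 5) + z + 3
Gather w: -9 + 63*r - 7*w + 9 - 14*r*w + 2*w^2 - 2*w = 63*r + 2*w^2 + w*(-14*r - 9)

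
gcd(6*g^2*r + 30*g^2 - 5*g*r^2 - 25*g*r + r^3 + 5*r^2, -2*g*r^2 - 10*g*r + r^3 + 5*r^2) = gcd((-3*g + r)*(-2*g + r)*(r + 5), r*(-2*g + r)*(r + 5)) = -2*g*r - 10*g + r^2 + 5*r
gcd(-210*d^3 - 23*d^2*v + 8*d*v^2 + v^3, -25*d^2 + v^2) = -5*d + v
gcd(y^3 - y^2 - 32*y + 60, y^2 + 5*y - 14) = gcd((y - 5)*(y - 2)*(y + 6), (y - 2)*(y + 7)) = y - 2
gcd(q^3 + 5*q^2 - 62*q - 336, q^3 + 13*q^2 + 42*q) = q^2 + 13*q + 42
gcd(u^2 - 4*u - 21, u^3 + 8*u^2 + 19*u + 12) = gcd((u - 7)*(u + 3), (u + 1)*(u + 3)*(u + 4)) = u + 3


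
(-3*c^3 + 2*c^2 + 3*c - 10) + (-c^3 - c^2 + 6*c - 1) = -4*c^3 + c^2 + 9*c - 11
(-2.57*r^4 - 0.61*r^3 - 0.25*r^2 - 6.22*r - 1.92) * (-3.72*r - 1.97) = 9.5604*r^5 + 7.3321*r^4 + 2.1317*r^3 + 23.6309*r^2 + 19.3958*r + 3.7824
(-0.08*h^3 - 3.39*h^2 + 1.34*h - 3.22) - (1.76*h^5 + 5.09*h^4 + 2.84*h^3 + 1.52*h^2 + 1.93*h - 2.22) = -1.76*h^5 - 5.09*h^4 - 2.92*h^3 - 4.91*h^2 - 0.59*h - 1.0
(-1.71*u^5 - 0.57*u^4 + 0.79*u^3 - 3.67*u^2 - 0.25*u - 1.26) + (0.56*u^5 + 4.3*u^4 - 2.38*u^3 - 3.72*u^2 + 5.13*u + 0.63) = -1.15*u^5 + 3.73*u^4 - 1.59*u^3 - 7.39*u^2 + 4.88*u - 0.63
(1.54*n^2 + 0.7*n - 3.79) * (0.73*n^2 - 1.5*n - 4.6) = 1.1242*n^4 - 1.799*n^3 - 10.9007*n^2 + 2.465*n + 17.434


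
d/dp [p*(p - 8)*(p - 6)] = 3*p^2 - 28*p + 48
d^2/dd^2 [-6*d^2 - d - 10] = -12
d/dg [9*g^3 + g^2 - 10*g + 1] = 27*g^2 + 2*g - 10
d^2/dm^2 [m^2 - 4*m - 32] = 2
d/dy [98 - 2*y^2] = -4*y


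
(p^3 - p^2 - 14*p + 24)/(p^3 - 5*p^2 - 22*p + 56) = (p - 3)/(p - 7)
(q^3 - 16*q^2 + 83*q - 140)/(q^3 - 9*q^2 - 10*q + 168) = (q^2 - 9*q + 20)/(q^2 - 2*q - 24)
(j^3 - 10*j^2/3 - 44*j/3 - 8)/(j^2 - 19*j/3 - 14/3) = (j^2 - 4*j - 12)/(j - 7)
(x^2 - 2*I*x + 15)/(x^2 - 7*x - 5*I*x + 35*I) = (x + 3*I)/(x - 7)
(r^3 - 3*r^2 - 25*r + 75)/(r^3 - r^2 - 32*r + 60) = (r^2 + 2*r - 15)/(r^2 + 4*r - 12)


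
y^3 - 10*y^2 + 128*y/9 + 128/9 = (y - 8)*(y - 8/3)*(y + 2/3)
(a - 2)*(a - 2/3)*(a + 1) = a^3 - 5*a^2/3 - 4*a/3 + 4/3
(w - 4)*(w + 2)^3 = w^4 + 2*w^3 - 12*w^2 - 40*w - 32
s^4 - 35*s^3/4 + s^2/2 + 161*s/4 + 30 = (s - 8)*(s - 3)*(s + 1)*(s + 5/4)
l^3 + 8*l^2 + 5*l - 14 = (l - 1)*(l + 2)*(l + 7)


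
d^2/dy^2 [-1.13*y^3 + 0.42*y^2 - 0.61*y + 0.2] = 0.84 - 6.78*y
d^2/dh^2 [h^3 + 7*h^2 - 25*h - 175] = 6*h + 14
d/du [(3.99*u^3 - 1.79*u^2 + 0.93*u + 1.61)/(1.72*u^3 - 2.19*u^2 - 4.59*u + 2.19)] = (-5.6593*u^4 - 39.8274*u^3 + 28.1595*u^2 - 0.788400000000001*u + 9.4266)/(2.9584*u^6 - 7.5336*u^5 - 10.9935*u^4 + 27.6378*u^3 + 11.4759*u^2 - 20.1042*u + 4.7961)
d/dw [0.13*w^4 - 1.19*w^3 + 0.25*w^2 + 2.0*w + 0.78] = 0.52*w^3 - 3.57*w^2 + 0.5*w + 2.0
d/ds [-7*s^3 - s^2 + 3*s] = -21*s^2 - 2*s + 3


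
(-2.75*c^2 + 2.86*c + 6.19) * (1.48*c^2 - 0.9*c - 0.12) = -4.07*c^4 + 6.7078*c^3 + 6.9172*c^2 - 5.9142*c - 0.7428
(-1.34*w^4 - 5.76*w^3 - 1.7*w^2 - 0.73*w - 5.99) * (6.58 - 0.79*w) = 1.0586*w^5 - 4.2668*w^4 - 36.5578*w^3 - 10.6093*w^2 - 0.0712999999999999*w - 39.4142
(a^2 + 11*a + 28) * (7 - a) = -a^3 - 4*a^2 + 49*a + 196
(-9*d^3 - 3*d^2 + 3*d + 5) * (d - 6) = -9*d^4 + 51*d^3 + 21*d^2 - 13*d - 30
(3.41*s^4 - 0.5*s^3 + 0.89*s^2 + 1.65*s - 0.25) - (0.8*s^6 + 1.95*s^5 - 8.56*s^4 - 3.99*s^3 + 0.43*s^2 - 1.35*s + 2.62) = -0.8*s^6 - 1.95*s^5 + 11.97*s^4 + 3.49*s^3 + 0.46*s^2 + 3.0*s - 2.87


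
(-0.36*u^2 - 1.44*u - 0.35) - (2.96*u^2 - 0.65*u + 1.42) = -3.32*u^2 - 0.79*u - 1.77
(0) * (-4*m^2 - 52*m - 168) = 0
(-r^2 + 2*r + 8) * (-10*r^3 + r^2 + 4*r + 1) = 10*r^5 - 21*r^4 - 82*r^3 + 15*r^2 + 34*r + 8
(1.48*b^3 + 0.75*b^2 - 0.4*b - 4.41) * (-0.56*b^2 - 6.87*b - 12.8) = -0.8288*b^5 - 10.5876*b^4 - 23.8725*b^3 - 4.3824*b^2 + 35.4167*b + 56.448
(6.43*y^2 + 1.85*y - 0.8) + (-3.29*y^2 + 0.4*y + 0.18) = 3.14*y^2 + 2.25*y - 0.62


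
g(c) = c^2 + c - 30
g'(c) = 2*c + 1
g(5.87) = 10.33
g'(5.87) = 12.74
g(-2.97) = -24.15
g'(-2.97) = -4.94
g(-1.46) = -29.33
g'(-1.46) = -1.92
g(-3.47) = -21.43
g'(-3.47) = -5.94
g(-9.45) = 49.85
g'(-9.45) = -17.90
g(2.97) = -18.21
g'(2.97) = 6.94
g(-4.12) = -17.15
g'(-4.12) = -7.24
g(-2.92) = -24.39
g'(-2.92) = -4.84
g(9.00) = 60.00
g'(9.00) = 19.00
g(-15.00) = 180.00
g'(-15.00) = -29.00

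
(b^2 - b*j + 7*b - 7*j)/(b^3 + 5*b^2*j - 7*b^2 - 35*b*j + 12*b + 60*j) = (b^2 - b*j + 7*b - 7*j)/(b^3 + 5*b^2*j - 7*b^2 - 35*b*j + 12*b + 60*j)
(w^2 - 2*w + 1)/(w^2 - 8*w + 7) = (w - 1)/(w - 7)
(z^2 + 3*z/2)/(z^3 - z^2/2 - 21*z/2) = (2*z + 3)/(2*z^2 - z - 21)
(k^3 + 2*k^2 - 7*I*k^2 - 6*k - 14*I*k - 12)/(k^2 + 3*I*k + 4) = (k^2 + k*(2 - 6*I) - 12*I)/(k + 4*I)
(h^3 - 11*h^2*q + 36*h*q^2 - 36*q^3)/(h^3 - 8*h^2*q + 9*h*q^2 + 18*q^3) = (h - 2*q)/(h + q)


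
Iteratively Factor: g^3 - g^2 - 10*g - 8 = (g + 1)*(g^2 - 2*g - 8) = (g - 4)*(g + 1)*(g + 2)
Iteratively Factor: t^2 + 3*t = (t)*(t + 3)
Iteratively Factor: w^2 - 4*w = (w - 4)*(w)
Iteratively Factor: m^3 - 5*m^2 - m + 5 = (m - 1)*(m^2 - 4*m - 5) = (m - 5)*(m - 1)*(m + 1)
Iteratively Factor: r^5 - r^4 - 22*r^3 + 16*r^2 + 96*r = (r - 3)*(r^4 + 2*r^3 - 16*r^2 - 32*r) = (r - 3)*(r + 4)*(r^3 - 2*r^2 - 8*r) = (r - 3)*(r + 2)*(r + 4)*(r^2 - 4*r) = r*(r - 3)*(r + 2)*(r + 4)*(r - 4)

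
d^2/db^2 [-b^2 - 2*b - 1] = -2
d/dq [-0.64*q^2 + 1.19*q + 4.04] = 1.19 - 1.28*q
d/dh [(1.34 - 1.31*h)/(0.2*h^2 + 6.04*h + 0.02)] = (0.262*h^2 - 0.536*h - 8.1198)/(0.04*h^4 + 2.416*h^3 + 36.4896*h^2 + 0.2416*h + 0.0004)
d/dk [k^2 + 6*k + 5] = 2*k + 6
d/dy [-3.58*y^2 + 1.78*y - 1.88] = 1.78 - 7.16*y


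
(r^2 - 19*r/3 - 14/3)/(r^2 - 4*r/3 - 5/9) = 3*(-3*r^2 + 19*r + 14)/(-9*r^2 + 12*r + 5)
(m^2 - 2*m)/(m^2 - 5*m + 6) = m/(m - 3)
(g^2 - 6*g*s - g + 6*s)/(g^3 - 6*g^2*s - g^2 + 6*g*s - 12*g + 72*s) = (g - 1)/(g^2 - g - 12)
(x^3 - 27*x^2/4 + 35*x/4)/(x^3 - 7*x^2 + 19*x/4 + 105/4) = x*(4*x - 7)/(4*x^2 - 8*x - 21)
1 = 1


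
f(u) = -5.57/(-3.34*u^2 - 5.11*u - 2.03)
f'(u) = -5.57*(6.68*u + 5.11)/(-3.34*u^2 - 5.11*u - 2.03)^2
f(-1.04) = 16.97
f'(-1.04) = 95.03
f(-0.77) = 73.69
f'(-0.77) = 32.76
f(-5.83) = 0.06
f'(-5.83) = 0.03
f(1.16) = 0.45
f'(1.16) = -0.46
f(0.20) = 1.75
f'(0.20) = -3.54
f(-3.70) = 0.19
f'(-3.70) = 0.13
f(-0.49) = 16.98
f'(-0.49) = -95.08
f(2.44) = 0.16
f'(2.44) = -0.10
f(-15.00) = 0.01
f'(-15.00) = 0.00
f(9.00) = 0.02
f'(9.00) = -0.00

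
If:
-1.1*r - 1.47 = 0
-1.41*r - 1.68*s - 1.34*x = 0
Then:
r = -1.34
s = 1.12159090909091 - 0.797619047619048*x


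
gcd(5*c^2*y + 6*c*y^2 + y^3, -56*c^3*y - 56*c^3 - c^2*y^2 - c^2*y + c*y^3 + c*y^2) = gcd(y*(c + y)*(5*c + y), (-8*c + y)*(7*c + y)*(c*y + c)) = 1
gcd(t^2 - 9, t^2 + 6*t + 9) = t + 3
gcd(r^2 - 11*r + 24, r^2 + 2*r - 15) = r - 3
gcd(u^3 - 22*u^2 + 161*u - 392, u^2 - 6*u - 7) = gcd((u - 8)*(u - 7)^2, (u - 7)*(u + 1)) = u - 7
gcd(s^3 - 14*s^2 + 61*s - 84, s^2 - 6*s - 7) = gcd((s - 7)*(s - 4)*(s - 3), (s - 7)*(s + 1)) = s - 7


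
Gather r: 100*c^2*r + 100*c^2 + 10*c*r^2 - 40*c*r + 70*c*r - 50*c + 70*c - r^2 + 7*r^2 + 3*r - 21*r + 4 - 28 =100*c^2 + 20*c + r^2*(10*c + 6) + r*(100*c^2 + 30*c - 18) - 24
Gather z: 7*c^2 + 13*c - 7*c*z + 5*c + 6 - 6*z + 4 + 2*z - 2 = 7*c^2 + 18*c + z*(-7*c - 4) + 8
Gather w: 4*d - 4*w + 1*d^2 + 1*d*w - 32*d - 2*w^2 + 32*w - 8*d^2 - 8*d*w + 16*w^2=-7*d^2 - 28*d + 14*w^2 + w*(28 - 7*d)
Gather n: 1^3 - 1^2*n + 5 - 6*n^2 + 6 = -6*n^2 - n + 12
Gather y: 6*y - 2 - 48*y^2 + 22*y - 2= -48*y^2 + 28*y - 4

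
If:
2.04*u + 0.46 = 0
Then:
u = -0.23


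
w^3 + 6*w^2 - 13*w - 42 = (w - 3)*(w + 2)*(w + 7)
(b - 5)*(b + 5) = b^2 - 25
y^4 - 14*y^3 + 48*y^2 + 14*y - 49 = (y - 7)^2*(y - 1)*(y + 1)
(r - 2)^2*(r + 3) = r^3 - r^2 - 8*r + 12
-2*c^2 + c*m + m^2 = (-c + m)*(2*c + m)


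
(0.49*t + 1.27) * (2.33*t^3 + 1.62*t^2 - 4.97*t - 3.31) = 1.1417*t^4 + 3.7529*t^3 - 0.377899999999999*t^2 - 7.9338*t - 4.2037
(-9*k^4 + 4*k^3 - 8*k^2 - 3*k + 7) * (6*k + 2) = -54*k^5 + 6*k^4 - 40*k^3 - 34*k^2 + 36*k + 14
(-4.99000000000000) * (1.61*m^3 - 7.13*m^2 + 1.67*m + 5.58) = -8.0339*m^3 + 35.5787*m^2 - 8.3333*m - 27.8442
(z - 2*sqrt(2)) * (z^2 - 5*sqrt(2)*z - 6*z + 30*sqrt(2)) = z^3 - 7*sqrt(2)*z^2 - 6*z^2 + 20*z + 42*sqrt(2)*z - 120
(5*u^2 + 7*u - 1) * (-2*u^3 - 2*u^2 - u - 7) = -10*u^5 - 24*u^4 - 17*u^3 - 40*u^2 - 48*u + 7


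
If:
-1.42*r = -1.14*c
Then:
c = 1.24561403508772*r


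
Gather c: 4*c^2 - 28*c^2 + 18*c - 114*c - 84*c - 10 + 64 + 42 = -24*c^2 - 180*c + 96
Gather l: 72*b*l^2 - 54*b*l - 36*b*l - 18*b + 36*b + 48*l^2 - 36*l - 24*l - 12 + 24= 18*b + l^2*(72*b + 48) + l*(-90*b - 60) + 12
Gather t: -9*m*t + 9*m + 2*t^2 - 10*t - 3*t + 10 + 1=9*m + 2*t^2 + t*(-9*m - 13) + 11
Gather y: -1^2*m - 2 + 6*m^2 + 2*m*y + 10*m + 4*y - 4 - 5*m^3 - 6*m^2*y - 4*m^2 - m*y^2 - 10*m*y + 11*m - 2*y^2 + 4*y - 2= -5*m^3 + 2*m^2 + 20*m + y^2*(-m - 2) + y*(-6*m^2 - 8*m + 8) - 8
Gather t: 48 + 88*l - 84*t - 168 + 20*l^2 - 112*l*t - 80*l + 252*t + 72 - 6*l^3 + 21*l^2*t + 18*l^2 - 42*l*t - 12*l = -6*l^3 + 38*l^2 - 4*l + t*(21*l^2 - 154*l + 168) - 48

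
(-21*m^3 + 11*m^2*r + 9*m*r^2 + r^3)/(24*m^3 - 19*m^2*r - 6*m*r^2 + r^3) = (7*m + r)/(-8*m + r)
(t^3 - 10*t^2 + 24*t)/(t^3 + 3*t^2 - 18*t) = (t^2 - 10*t + 24)/(t^2 + 3*t - 18)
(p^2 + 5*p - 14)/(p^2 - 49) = (p - 2)/(p - 7)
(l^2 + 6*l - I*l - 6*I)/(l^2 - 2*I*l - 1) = (l + 6)/(l - I)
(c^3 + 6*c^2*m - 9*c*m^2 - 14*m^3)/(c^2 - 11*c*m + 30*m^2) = (c^3 + 6*c^2*m - 9*c*m^2 - 14*m^3)/(c^2 - 11*c*m + 30*m^2)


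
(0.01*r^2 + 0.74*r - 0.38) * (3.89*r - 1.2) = 0.0389*r^3 + 2.8666*r^2 - 2.3662*r + 0.456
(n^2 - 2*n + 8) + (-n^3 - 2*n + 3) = -n^3 + n^2 - 4*n + 11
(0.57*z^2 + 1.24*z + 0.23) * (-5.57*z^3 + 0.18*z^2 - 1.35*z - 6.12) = -3.1749*z^5 - 6.8042*z^4 - 1.8274*z^3 - 5.121*z^2 - 7.8993*z - 1.4076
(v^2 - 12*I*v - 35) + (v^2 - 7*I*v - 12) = 2*v^2 - 19*I*v - 47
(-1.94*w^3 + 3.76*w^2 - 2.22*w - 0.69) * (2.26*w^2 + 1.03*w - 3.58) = -4.3844*w^5 + 6.4994*w^4 + 5.8008*w^3 - 17.3068*w^2 + 7.2369*w + 2.4702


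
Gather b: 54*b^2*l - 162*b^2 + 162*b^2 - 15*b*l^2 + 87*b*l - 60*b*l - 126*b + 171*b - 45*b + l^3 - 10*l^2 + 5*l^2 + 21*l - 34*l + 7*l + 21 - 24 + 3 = 54*b^2*l + b*(-15*l^2 + 27*l) + l^3 - 5*l^2 - 6*l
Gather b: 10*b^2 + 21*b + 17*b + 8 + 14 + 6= 10*b^2 + 38*b + 28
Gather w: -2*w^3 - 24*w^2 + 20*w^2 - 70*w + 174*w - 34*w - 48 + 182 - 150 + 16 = -2*w^3 - 4*w^2 + 70*w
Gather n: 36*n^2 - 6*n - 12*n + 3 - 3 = 36*n^2 - 18*n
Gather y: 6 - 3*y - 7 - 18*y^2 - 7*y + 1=-18*y^2 - 10*y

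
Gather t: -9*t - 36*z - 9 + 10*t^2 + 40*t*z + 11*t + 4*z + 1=10*t^2 + t*(40*z + 2) - 32*z - 8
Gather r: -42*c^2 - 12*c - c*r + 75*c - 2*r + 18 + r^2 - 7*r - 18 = -42*c^2 + 63*c + r^2 + r*(-c - 9)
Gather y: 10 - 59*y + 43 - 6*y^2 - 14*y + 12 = -6*y^2 - 73*y + 65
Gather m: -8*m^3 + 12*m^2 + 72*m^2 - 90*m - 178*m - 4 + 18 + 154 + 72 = -8*m^3 + 84*m^2 - 268*m + 240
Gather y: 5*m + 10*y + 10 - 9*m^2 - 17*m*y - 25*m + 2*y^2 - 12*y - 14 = -9*m^2 - 20*m + 2*y^2 + y*(-17*m - 2) - 4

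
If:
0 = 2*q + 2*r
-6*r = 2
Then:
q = 1/3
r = -1/3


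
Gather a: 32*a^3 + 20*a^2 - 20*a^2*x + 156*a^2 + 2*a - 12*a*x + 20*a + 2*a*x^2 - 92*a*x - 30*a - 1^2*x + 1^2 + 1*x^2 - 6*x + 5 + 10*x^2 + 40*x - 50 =32*a^3 + a^2*(176 - 20*x) + a*(2*x^2 - 104*x - 8) + 11*x^2 + 33*x - 44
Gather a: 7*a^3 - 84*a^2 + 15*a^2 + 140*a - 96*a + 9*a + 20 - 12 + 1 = 7*a^3 - 69*a^2 + 53*a + 9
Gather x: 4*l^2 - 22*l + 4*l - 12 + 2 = 4*l^2 - 18*l - 10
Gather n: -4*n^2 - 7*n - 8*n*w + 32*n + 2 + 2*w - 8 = -4*n^2 + n*(25 - 8*w) + 2*w - 6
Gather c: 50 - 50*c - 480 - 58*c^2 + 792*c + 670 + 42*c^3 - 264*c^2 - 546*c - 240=42*c^3 - 322*c^2 + 196*c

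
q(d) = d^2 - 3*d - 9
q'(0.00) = -3.00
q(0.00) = -9.00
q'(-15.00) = -33.00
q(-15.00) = 261.00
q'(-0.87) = -4.74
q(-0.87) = -5.63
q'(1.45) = -0.10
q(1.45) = -11.25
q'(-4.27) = -11.54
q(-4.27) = 22.04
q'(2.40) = 1.80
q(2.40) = -10.44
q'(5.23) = 7.46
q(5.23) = 2.66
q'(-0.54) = -4.08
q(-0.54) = -7.09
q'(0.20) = -2.60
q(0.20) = -9.56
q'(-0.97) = -4.94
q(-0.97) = -5.15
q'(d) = 2*d - 3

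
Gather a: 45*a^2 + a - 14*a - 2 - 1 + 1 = 45*a^2 - 13*a - 2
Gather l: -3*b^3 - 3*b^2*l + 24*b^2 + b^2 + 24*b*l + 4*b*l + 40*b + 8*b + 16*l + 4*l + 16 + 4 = -3*b^3 + 25*b^2 + 48*b + l*(-3*b^2 + 28*b + 20) + 20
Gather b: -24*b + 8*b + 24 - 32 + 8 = -16*b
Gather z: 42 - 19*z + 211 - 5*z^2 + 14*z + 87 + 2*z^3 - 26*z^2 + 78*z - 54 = 2*z^3 - 31*z^2 + 73*z + 286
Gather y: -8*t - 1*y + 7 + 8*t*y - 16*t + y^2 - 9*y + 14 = -24*t + y^2 + y*(8*t - 10) + 21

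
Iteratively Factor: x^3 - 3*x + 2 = (x - 1)*(x^2 + x - 2) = (x - 1)*(x + 2)*(x - 1)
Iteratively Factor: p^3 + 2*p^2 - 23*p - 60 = (p + 4)*(p^2 - 2*p - 15) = (p - 5)*(p + 4)*(p + 3)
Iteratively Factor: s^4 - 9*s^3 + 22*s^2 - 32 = (s - 2)*(s^3 - 7*s^2 + 8*s + 16) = (s - 4)*(s - 2)*(s^2 - 3*s - 4) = (s - 4)*(s - 2)*(s + 1)*(s - 4)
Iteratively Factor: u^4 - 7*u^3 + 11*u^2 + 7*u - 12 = (u - 4)*(u^3 - 3*u^2 - u + 3) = (u - 4)*(u - 3)*(u^2 - 1) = (u - 4)*(u - 3)*(u + 1)*(u - 1)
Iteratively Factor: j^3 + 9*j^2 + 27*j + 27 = (j + 3)*(j^2 + 6*j + 9) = (j + 3)^2*(j + 3)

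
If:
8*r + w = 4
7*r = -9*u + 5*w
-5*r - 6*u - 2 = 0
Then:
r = 46/79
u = -194/237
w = -52/79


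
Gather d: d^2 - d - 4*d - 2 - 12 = d^2 - 5*d - 14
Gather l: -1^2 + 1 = 0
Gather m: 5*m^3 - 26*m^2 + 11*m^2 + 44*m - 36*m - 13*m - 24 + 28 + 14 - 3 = 5*m^3 - 15*m^2 - 5*m + 15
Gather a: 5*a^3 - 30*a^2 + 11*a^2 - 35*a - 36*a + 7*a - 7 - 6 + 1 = 5*a^3 - 19*a^2 - 64*a - 12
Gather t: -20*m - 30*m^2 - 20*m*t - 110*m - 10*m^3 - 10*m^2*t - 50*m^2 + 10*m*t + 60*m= -10*m^3 - 80*m^2 - 70*m + t*(-10*m^2 - 10*m)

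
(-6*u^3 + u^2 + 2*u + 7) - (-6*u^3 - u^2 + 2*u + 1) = 2*u^2 + 6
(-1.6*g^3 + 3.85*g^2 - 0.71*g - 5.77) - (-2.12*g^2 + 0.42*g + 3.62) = -1.6*g^3 + 5.97*g^2 - 1.13*g - 9.39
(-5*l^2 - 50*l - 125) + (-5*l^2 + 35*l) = -10*l^2 - 15*l - 125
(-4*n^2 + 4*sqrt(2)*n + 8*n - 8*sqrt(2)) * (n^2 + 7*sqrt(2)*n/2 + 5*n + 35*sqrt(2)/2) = -4*n^4 - 10*sqrt(2)*n^3 - 12*n^3 - 30*sqrt(2)*n^2 + 68*n^2 + 84*n + 100*sqrt(2)*n - 280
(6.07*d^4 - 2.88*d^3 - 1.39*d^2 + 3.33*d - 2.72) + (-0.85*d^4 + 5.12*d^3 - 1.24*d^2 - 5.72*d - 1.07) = 5.22*d^4 + 2.24*d^3 - 2.63*d^2 - 2.39*d - 3.79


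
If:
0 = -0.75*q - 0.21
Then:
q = -0.28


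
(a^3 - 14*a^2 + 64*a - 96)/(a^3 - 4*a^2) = 1 - 10/a + 24/a^2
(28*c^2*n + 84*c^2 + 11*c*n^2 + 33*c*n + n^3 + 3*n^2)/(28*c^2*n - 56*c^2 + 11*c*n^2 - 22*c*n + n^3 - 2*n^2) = (n + 3)/(n - 2)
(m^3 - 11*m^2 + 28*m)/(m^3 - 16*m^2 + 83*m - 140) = m/(m - 5)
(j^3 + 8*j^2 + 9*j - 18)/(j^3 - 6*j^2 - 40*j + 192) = (j^2 + 2*j - 3)/(j^2 - 12*j + 32)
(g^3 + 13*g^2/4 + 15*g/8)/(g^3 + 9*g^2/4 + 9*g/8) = (2*g + 5)/(2*g + 3)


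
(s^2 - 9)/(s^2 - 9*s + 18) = (s + 3)/(s - 6)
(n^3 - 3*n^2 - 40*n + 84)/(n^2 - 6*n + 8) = (n^2 - n - 42)/(n - 4)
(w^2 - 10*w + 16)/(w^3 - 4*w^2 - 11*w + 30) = (w - 8)/(w^2 - 2*w - 15)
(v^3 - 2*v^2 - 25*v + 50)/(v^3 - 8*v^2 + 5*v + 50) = (v^2 + 3*v - 10)/(v^2 - 3*v - 10)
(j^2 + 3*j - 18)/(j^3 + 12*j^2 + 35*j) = (j^2 + 3*j - 18)/(j*(j^2 + 12*j + 35))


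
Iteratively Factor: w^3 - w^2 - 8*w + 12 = (w + 3)*(w^2 - 4*w + 4) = (w - 2)*(w + 3)*(w - 2)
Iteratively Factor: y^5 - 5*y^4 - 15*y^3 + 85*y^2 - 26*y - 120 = (y + 4)*(y^4 - 9*y^3 + 21*y^2 + y - 30) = (y - 5)*(y + 4)*(y^3 - 4*y^2 + y + 6) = (y - 5)*(y - 2)*(y + 4)*(y^2 - 2*y - 3) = (y - 5)*(y - 2)*(y + 1)*(y + 4)*(y - 3)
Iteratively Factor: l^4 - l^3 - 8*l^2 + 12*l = (l + 3)*(l^3 - 4*l^2 + 4*l) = l*(l + 3)*(l^2 - 4*l + 4) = l*(l - 2)*(l + 3)*(l - 2)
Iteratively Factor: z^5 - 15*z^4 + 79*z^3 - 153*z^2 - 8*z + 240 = (z - 5)*(z^4 - 10*z^3 + 29*z^2 - 8*z - 48) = (z - 5)*(z + 1)*(z^3 - 11*z^2 + 40*z - 48) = (z - 5)*(z - 3)*(z + 1)*(z^2 - 8*z + 16) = (z - 5)*(z - 4)*(z - 3)*(z + 1)*(z - 4)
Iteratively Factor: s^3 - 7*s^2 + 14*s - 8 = (s - 1)*(s^2 - 6*s + 8) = (s - 4)*(s - 1)*(s - 2)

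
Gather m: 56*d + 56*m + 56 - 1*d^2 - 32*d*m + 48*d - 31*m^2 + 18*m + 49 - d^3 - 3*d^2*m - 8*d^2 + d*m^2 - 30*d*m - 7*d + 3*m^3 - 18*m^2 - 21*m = -d^3 - 9*d^2 + 97*d + 3*m^3 + m^2*(d - 49) + m*(-3*d^2 - 62*d + 53) + 105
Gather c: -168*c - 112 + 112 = -168*c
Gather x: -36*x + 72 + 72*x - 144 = 36*x - 72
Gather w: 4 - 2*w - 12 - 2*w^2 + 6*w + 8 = -2*w^2 + 4*w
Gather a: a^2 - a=a^2 - a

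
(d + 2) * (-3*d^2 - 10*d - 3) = -3*d^3 - 16*d^2 - 23*d - 6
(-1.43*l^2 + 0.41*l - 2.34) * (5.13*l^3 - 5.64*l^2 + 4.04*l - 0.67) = -7.3359*l^5 + 10.1685*l^4 - 20.0938*l^3 + 15.8121*l^2 - 9.7283*l + 1.5678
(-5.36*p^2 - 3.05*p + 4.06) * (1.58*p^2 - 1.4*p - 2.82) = -8.4688*p^4 + 2.685*p^3 + 25.8*p^2 + 2.917*p - 11.4492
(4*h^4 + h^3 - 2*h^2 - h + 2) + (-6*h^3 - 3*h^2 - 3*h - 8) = 4*h^4 - 5*h^3 - 5*h^2 - 4*h - 6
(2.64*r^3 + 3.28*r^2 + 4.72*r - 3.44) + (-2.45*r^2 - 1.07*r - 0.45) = 2.64*r^3 + 0.83*r^2 + 3.65*r - 3.89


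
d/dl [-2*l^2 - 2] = -4*l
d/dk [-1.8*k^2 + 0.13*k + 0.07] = 0.13 - 3.6*k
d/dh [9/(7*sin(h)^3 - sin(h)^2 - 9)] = 9*(2 - 21*sin(h))*sin(h)*cos(h)/(-7*sin(h)^3 + sin(h)^2 + 9)^2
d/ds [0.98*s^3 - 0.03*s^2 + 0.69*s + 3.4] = 2.94*s^2 - 0.06*s + 0.69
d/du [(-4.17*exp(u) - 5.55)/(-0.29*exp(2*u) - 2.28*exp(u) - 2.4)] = (-(0.58*exp(u) + 2.28)*(4.17*exp(u) + 5.55) + 1.2093*exp(2*u) + 9.5076*exp(u) + 10.008)*exp(u)/(0.29*exp(2*u) + 2.28*exp(u) + 2.4)^2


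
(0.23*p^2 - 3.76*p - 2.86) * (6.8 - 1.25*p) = -0.2875*p^3 + 6.264*p^2 - 21.993*p - 19.448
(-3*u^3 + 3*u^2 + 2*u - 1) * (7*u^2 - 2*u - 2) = -21*u^5 + 27*u^4 + 14*u^3 - 17*u^2 - 2*u + 2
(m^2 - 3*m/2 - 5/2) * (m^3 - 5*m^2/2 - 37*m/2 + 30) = m^5 - 4*m^4 - 69*m^3/4 + 64*m^2 + 5*m/4 - 75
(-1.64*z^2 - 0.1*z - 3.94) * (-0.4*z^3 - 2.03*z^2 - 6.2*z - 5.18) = 0.656*z^5 + 3.3692*z^4 + 11.947*z^3 + 17.1134*z^2 + 24.946*z + 20.4092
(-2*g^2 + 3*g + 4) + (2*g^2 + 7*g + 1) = 10*g + 5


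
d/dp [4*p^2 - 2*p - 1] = 8*p - 2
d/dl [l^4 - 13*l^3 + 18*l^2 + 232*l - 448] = 4*l^3 - 39*l^2 + 36*l + 232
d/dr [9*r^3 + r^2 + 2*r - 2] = 27*r^2 + 2*r + 2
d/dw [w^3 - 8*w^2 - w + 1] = 3*w^2 - 16*w - 1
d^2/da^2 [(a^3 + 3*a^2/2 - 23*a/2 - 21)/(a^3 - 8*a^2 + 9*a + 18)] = (19*a^6 - 123*a^5 + 3*a^4 + 1711*a^3 - 4446*a^2 + 3348*a - 4752)/(a^9 - 24*a^8 + 219*a^7 - 890*a^6 + 1107*a^5 + 2484*a^4 - 6075*a^3 - 3402*a^2 + 8748*a + 5832)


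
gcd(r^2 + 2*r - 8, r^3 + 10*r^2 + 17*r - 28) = r + 4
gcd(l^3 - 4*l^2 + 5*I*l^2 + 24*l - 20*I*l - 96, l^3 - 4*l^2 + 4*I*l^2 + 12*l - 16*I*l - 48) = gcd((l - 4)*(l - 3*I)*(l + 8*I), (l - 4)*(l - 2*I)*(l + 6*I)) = l - 4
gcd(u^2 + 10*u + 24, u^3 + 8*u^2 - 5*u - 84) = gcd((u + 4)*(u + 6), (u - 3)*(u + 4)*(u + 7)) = u + 4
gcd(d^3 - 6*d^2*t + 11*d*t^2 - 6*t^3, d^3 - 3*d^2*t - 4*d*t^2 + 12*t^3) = d^2 - 5*d*t + 6*t^2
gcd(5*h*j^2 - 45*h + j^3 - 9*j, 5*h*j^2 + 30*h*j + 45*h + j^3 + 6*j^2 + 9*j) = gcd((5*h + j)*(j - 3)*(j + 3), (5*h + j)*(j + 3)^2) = 5*h*j + 15*h + j^2 + 3*j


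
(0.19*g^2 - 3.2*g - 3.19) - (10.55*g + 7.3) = 0.19*g^2 - 13.75*g - 10.49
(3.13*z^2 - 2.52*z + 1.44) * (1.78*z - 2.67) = 5.5714*z^3 - 12.8427*z^2 + 9.2916*z - 3.8448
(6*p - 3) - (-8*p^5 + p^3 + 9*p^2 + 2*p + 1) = 8*p^5 - p^3 - 9*p^2 + 4*p - 4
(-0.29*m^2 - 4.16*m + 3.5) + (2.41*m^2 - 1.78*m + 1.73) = 2.12*m^2 - 5.94*m + 5.23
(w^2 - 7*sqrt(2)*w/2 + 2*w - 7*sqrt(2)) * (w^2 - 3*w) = w^4 - 7*sqrt(2)*w^3/2 - w^3 - 6*w^2 + 7*sqrt(2)*w^2/2 + 21*sqrt(2)*w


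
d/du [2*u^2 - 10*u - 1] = 4*u - 10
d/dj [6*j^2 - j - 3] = 12*j - 1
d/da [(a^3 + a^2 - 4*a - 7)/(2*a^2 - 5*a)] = (2*a^4 - 10*a^3 + 3*a^2 + 28*a - 35)/(a^2*(4*a^2 - 20*a + 25))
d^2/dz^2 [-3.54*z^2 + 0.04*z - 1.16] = -7.08000000000000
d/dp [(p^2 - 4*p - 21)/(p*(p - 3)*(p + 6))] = (-p^4 + 8*p^3 + 57*p^2 + 126*p - 378)/(p^2*(p^4 + 6*p^3 - 27*p^2 - 108*p + 324))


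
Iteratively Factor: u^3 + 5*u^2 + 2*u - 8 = (u - 1)*(u^2 + 6*u + 8) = (u - 1)*(u + 4)*(u + 2)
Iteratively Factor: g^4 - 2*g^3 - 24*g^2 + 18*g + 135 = (g + 3)*(g^3 - 5*g^2 - 9*g + 45) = (g - 3)*(g + 3)*(g^2 - 2*g - 15) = (g - 5)*(g - 3)*(g + 3)*(g + 3)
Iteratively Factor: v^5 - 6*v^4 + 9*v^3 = (v)*(v^4 - 6*v^3 + 9*v^2) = v*(v - 3)*(v^3 - 3*v^2) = v*(v - 3)^2*(v^2) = v^2*(v - 3)^2*(v)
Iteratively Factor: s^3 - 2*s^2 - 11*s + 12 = (s - 4)*(s^2 + 2*s - 3) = (s - 4)*(s + 3)*(s - 1)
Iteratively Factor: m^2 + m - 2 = (m + 2)*(m - 1)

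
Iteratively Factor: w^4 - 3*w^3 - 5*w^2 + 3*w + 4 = (w - 1)*(w^3 - 2*w^2 - 7*w - 4) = (w - 4)*(w - 1)*(w^2 + 2*w + 1) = (w - 4)*(w - 1)*(w + 1)*(w + 1)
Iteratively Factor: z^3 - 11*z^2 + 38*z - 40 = (z - 2)*(z^2 - 9*z + 20) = (z - 4)*(z - 2)*(z - 5)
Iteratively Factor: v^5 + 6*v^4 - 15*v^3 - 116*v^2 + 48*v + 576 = (v + 4)*(v^4 + 2*v^3 - 23*v^2 - 24*v + 144) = (v - 3)*(v + 4)*(v^3 + 5*v^2 - 8*v - 48) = (v - 3)*(v + 4)^2*(v^2 + v - 12) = (v - 3)^2*(v + 4)^2*(v + 4)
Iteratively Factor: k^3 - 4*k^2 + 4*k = (k - 2)*(k^2 - 2*k) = k*(k - 2)*(k - 2)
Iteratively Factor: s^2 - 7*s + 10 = (s - 5)*(s - 2)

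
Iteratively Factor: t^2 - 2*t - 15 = (t + 3)*(t - 5)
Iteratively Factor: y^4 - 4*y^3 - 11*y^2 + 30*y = (y)*(y^3 - 4*y^2 - 11*y + 30) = y*(y - 5)*(y^2 + y - 6) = y*(y - 5)*(y + 3)*(y - 2)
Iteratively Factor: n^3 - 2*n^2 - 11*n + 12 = (n + 3)*(n^2 - 5*n + 4) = (n - 4)*(n + 3)*(n - 1)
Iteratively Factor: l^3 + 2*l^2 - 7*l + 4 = (l + 4)*(l^2 - 2*l + 1) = (l - 1)*(l + 4)*(l - 1)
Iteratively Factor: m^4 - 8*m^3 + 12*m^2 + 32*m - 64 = (m - 4)*(m^3 - 4*m^2 - 4*m + 16) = (m - 4)^2*(m^2 - 4) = (m - 4)^2*(m - 2)*(m + 2)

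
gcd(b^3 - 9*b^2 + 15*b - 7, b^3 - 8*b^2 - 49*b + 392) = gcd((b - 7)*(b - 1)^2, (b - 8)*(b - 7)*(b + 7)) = b - 7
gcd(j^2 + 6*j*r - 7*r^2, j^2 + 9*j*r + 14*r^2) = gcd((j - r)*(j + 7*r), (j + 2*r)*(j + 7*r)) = j + 7*r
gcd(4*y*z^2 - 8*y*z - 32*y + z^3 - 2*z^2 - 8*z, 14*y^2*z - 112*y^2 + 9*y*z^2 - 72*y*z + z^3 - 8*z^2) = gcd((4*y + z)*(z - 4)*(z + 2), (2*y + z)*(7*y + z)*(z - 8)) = 1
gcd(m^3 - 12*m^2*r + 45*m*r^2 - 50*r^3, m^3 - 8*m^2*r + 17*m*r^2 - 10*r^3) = m^2 - 7*m*r + 10*r^2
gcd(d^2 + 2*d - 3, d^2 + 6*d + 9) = d + 3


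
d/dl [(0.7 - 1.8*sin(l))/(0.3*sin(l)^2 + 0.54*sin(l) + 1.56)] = (0.54*sin(l)^2 - 0.42*sin(l) - 3.186)*cos(l)/(0.09*sin(l)^4 + 0.324*sin(l)^3 + 1.2276*sin(l)^2 + 1.6848*sin(l) + 2.4336)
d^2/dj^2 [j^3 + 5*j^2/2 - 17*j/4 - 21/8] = 6*j + 5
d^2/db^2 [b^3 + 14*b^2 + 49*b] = 6*b + 28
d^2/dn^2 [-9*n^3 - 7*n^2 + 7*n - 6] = -54*n - 14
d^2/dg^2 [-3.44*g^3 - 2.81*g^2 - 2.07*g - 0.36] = -20.64*g - 5.62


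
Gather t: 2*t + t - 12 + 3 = 3*t - 9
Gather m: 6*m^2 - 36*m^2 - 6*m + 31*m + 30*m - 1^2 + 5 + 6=-30*m^2 + 55*m + 10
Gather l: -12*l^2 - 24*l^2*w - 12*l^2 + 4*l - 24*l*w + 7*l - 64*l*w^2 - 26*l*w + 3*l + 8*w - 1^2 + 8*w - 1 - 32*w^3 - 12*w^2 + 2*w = l^2*(-24*w - 24) + l*(-64*w^2 - 50*w + 14) - 32*w^3 - 12*w^2 + 18*w - 2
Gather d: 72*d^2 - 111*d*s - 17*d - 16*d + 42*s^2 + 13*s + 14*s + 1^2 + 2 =72*d^2 + d*(-111*s - 33) + 42*s^2 + 27*s + 3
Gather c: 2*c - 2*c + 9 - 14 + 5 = 0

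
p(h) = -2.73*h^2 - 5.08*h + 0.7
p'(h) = -5.46*h - 5.08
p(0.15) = -0.12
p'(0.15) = -5.90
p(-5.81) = -61.94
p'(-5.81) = 26.64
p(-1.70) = 1.45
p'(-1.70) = 4.20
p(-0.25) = 1.80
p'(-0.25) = -3.72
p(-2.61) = -4.64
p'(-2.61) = 9.17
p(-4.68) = -35.32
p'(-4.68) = 20.47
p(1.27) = -10.15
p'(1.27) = -12.01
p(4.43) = -75.38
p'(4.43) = -29.27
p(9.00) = -266.15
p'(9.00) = -54.22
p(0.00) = 0.70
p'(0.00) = -5.08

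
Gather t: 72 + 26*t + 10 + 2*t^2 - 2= 2*t^2 + 26*t + 80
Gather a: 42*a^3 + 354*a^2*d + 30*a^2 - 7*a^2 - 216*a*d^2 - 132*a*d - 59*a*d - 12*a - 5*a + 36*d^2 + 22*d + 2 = 42*a^3 + a^2*(354*d + 23) + a*(-216*d^2 - 191*d - 17) + 36*d^2 + 22*d + 2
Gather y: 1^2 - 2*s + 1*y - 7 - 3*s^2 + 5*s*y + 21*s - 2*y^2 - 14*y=-3*s^2 + 19*s - 2*y^2 + y*(5*s - 13) - 6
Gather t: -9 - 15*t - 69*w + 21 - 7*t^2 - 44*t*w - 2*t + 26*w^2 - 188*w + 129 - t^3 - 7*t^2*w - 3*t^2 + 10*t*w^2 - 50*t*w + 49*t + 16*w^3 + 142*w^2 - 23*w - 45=-t^3 + t^2*(-7*w - 10) + t*(10*w^2 - 94*w + 32) + 16*w^3 + 168*w^2 - 280*w + 96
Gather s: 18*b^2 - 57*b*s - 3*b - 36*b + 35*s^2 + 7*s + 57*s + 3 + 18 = 18*b^2 - 39*b + 35*s^2 + s*(64 - 57*b) + 21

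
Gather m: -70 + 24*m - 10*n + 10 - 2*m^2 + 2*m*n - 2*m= -2*m^2 + m*(2*n + 22) - 10*n - 60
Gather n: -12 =-12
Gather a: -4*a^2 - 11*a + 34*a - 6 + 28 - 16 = -4*a^2 + 23*a + 6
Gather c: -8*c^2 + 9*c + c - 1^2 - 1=-8*c^2 + 10*c - 2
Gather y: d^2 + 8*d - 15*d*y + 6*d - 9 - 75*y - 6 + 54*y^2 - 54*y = d^2 + 14*d + 54*y^2 + y*(-15*d - 129) - 15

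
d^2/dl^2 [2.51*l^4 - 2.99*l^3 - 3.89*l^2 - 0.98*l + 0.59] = 30.12*l^2 - 17.94*l - 7.78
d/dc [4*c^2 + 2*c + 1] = 8*c + 2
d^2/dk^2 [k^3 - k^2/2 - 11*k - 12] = 6*k - 1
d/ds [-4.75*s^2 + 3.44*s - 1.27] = 3.44 - 9.5*s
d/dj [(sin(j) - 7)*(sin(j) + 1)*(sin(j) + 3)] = (3*sin(j)^2 - 6*sin(j) - 25)*cos(j)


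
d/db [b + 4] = 1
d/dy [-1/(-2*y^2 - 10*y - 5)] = 2*(-2*y - 5)/(2*y^2 + 10*y + 5)^2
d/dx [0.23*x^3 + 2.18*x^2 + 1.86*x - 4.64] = 0.69*x^2 + 4.36*x + 1.86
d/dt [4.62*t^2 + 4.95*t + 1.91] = 9.24*t + 4.95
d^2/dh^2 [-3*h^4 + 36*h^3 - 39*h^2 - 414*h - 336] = -36*h^2 + 216*h - 78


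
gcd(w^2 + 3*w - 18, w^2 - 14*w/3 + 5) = w - 3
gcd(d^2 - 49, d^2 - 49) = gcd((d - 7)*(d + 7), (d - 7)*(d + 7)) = d^2 - 49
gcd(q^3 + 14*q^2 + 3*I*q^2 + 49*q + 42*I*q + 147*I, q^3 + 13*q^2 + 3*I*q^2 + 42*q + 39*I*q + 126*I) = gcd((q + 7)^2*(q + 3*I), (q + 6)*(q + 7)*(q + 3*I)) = q^2 + q*(7 + 3*I) + 21*I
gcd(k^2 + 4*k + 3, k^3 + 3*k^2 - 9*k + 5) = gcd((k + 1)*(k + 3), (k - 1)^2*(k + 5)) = 1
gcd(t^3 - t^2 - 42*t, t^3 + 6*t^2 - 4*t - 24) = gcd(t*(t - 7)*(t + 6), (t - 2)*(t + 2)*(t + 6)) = t + 6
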